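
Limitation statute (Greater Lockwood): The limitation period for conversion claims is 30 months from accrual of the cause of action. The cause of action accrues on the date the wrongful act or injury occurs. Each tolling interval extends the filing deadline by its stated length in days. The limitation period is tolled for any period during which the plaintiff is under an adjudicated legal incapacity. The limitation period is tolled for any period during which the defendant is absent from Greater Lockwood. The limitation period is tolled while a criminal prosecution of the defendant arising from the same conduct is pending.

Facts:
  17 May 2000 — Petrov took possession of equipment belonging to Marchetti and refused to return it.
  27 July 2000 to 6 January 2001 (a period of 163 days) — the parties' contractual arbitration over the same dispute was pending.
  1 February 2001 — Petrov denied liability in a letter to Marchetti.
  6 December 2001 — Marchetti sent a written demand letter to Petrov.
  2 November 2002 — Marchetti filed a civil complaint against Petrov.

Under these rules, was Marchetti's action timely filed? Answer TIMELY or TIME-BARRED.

TIMELY

The limitation period began to run on 17 May 2000.
Adding the 30 months base period to 17 May 2000 gives a deadline of 17 November 2002, before any tolling.
No stated provision tolls the period for a pending arbitration, so the interval from 27 July 2000 to 6 January 2001 has no effect on the deadline.
None of the other events listed affects the running of the period under the stated rules.
Marchetti filed on 2 November 2002, before the 17 November 2002 deadline, so the action is timely.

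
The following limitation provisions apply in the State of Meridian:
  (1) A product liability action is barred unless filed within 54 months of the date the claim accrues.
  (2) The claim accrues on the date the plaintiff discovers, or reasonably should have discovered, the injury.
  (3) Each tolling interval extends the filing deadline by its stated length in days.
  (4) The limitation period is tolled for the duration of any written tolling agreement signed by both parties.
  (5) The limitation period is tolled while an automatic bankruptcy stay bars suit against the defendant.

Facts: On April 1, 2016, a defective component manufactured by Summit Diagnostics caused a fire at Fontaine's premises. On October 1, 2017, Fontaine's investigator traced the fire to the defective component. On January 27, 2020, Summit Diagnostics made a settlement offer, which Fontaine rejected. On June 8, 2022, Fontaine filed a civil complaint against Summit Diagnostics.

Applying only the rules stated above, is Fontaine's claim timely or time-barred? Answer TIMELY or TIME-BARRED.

TIME-BARRED

Under the discovery rule, the claim accrued on October 1, 2017, when Fontaine discovered the injury — not on the April 1, 2016 date of the underlying act.
The untolled deadline — 54 months after October 1, 2017 — is April 1, 2022.
None of the other events listed affects the running of the period under the stated rules.
Filing on June 8, 2022 missed the April 1, 2022 deadline — the action is time-barred.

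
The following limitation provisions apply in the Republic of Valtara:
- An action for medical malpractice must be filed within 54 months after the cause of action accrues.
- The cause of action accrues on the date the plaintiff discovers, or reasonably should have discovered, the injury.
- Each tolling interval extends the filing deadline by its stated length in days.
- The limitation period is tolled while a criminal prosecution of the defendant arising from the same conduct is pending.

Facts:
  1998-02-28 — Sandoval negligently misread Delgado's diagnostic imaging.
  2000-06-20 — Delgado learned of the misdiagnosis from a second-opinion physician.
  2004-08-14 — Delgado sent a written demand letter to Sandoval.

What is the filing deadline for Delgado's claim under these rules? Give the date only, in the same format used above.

2004-12-20

The claim did not accrue until Delgado discovered the injury on 2000-06-20; the 1998-02-28 act date does not start the clock under the stated rule.
The untolled deadline — 54 months after 2000-06-20 — is 2004-12-20.
None of the other events listed affects the running of the period under the stated rules.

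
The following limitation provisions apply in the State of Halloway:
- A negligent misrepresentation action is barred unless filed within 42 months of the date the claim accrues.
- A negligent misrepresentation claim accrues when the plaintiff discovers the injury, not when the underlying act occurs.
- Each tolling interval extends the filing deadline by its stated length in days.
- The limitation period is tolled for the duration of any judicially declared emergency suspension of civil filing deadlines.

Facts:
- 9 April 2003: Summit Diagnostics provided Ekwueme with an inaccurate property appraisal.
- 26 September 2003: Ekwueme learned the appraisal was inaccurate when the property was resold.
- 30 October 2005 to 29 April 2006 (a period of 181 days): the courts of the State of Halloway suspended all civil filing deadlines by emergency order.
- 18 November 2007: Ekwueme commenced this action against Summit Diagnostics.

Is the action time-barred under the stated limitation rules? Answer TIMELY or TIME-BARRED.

TIME-BARRED

Under the discovery rule, the claim accrued on 26 September 2003, when Ekwueme discovered the injury — not on the 9 April 2003 date of the underlying act.
42 months from 26 September 2003 is 26 March 2007.
Because the emergency suspension of filing deadlines ran from 30 October 2005 to 29 April 2006, the deadline is extended by 181 days to 23 September 2007.
Ekwueme filed on 18 November 2007, after the 23 September 2007 deadline, so the action is time-barred.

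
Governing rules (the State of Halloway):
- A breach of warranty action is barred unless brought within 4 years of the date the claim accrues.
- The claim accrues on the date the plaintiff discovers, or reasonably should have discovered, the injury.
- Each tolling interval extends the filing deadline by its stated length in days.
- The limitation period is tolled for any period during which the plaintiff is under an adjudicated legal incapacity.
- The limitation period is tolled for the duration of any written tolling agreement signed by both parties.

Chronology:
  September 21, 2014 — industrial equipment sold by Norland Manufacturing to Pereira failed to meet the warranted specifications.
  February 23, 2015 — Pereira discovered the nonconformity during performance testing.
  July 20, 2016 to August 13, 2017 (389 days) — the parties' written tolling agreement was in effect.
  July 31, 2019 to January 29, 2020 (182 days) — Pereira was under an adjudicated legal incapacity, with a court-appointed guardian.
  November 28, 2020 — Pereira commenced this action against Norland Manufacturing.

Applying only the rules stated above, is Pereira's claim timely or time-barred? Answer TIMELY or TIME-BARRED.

The claim did not accrue until Pereira discovered the injury on February 23, 2015; the September 21, 2014 act date does not start the clock under the stated rule.
The untolled deadline — 4 years after February 23, 2015 — is February 23, 2019.
The period was tolled for 389 days by the written tolling agreement (July 20, 2016 to August 13, 2017), pushing the deadline to March 18, 2020.
The plaintiff's legal incapacity from July 31, 2019 to January 29, 2020 tolled the period for 182 days, extending the deadline to September 16, 2020.
Filing on November 28, 2020 missed the September 16, 2020 deadline — the action is time-barred.

TIME-BARRED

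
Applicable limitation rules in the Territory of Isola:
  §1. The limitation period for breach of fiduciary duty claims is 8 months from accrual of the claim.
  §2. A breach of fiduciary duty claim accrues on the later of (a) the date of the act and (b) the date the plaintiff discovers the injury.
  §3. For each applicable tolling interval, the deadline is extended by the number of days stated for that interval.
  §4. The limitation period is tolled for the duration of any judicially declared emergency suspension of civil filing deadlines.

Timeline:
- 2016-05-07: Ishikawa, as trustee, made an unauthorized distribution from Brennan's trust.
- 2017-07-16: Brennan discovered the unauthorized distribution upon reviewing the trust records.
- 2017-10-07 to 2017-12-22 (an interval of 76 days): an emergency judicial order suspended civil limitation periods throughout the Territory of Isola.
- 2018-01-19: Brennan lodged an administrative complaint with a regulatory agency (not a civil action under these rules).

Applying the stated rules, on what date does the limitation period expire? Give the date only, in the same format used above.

Taking the later of the act (2016-05-07) and discovery (2017-07-16), the claim accrued on 2017-07-16.
8 months from 2017-07-16 is 2018-03-16.
The emergency suspension of filing deadlines from 2017-10-07 to 2017-12-22 tolled the period for 76 days, extending the deadline to 2018-05-31.
The other events in the timeline have no effect on the limitation period under the stated rules.

2018-05-31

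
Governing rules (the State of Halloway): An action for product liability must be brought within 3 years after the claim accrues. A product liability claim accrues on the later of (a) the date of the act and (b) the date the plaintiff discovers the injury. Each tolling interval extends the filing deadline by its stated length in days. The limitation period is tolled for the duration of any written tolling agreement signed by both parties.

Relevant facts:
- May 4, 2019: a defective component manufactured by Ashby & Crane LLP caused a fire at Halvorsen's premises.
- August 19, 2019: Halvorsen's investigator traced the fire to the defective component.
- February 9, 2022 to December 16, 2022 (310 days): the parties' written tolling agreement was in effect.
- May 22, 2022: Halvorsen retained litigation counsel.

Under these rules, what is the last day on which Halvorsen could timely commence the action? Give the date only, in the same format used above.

The claim accrued on August 19, 2019 — the later of the May 4, 2019 act and the August 19, 2019 discovery.
3 years from August 19, 2019 is August 19, 2022.
Because the written tolling agreement ran from February 9, 2022 to December 16, 2022, the deadline is extended by 310 days to June 25, 2023.
None of the other events listed affects the running of the period under the stated rules.

June 25, 2023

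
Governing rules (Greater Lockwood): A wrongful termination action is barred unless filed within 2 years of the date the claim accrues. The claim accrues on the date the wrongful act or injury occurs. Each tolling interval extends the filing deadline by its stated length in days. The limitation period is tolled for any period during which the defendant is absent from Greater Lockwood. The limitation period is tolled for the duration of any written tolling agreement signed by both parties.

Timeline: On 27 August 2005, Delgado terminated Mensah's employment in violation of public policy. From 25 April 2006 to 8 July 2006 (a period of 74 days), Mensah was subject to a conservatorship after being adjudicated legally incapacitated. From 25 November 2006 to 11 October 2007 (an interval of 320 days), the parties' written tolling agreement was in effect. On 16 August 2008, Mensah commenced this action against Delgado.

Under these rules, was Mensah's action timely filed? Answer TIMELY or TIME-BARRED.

The limitation period began to run on 27 August 2005.
The untolled deadline — 2 years after 27 August 2005 — is 27 August 2007.
Because the written tolling agreement ran from 25 November 2006 to 11 October 2007, the deadline is extended by 320 days to 12 July 2008.
Although the plaintiff's incapacity ran from 25 April 2006 to 8 July 2006, the stated rules do not make that a tolling event, so it is disregarded.
Mensah filed on 16 August 2008, after the 12 July 2008 deadline, so the action is time-barred.

TIME-BARRED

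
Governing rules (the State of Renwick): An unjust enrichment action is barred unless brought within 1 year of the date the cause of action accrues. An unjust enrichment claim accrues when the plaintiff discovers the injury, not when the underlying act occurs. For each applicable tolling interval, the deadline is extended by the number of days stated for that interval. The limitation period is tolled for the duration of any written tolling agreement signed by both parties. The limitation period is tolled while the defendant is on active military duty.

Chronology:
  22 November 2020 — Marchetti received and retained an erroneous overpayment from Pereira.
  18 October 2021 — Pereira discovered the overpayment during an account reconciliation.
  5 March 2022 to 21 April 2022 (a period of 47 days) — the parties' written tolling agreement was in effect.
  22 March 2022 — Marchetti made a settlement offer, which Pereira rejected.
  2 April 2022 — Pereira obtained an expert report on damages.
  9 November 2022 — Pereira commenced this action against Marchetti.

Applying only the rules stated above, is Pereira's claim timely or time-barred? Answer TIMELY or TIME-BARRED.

Under the discovery rule, the claim accrued on 18 October 2021, when Pereira discovered the injury — not on the 22 November 2020 date of the underlying act.
1 year from 18 October 2021 is 18 October 2022.
Because the written tolling agreement ran from 5 March 2022 to 21 April 2022, the deadline is extended by 47 days to 4 December 2022.
The other events in the timeline have no effect on the limitation period under the stated rules.
The 9 November 2022 filing precedes the 4 December 2022 deadline; the claim is timely.

TIMELY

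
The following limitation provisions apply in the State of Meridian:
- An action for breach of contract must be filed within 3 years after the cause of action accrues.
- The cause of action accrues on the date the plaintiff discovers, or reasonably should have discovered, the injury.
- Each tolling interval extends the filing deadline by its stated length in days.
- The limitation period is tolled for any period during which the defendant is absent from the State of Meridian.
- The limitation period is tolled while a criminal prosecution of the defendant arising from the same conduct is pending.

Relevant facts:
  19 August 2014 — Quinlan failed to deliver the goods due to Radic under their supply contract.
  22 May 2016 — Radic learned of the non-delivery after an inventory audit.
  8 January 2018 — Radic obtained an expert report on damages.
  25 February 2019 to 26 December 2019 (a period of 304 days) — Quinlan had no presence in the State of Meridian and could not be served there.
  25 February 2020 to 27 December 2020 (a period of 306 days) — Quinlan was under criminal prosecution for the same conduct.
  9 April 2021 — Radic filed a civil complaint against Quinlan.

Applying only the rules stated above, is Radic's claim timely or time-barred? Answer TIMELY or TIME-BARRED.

TIME-BARRED

The claim did not accrue until Radic discovered the injury on 22 May 2016; the 19 August 2014 act date does not start the clock under the stated rule.
The untolled deadline — 3 years after 22 May 2016 — is 22 May 2019.
Because the defendant's absence from the jurisdiction ran from 25 February 2019 to 26 December 2019, the deadline is extended by 304 days to 21 March 2020.
The pending criminal prosecution from 25 February 2020 to 27 December 2020 tolled the period for 306 days, extending the deadline to 21 January 2021.
None of the other events listed affects the running of the period under the stated rules.
The 9 April 2021 filing falls after the 21 January 2021 deadline; the claim is time-barred.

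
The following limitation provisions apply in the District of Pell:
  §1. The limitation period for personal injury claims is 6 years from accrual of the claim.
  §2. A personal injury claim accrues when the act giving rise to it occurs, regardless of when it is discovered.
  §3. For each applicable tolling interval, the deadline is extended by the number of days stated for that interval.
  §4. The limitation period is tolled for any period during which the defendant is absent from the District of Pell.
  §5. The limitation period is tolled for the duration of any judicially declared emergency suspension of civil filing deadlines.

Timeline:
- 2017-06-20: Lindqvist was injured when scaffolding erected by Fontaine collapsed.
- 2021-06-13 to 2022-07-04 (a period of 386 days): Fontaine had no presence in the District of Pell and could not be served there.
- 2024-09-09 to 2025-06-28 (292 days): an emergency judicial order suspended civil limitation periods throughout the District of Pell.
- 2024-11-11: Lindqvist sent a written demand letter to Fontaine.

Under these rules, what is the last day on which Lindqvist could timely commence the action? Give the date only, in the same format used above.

2024-07-10

The limitation period began to run on 2017-06-20.
Adding the 6 years base period to 2017-06-20 gives a deadline of 2023-06-20, before any tolling.
Because the defendant's absence from the jurisdiction ran from 2021-06-13 to 2022-07-04, the deadline is extended by 386 days to 2024-07-10.
The emergency suspension of filing deadlines starting 2024-09-09 came too late — the period had run on 2024-07-10 — and so does not extend the deadline.
Nothing else in the chronology tolls or restarts the period.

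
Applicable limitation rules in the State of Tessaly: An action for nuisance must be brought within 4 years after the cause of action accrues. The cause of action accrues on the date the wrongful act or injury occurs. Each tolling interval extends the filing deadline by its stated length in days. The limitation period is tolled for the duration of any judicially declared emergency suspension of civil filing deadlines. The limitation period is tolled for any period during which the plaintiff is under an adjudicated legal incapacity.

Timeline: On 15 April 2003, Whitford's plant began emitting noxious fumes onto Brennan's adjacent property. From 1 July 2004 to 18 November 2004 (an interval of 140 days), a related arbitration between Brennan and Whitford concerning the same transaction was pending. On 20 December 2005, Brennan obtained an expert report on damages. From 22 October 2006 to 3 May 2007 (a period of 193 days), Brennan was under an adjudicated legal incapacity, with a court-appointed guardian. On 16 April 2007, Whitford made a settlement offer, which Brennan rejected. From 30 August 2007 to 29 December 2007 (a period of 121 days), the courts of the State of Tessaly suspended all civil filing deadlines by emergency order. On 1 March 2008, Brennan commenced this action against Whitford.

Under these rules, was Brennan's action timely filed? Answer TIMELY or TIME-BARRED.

The cause of action accrued on 15 April 2003, the date of the act.
4 years from 15 April 2003 is 15 April 2007.
Because the plaintiff's legal incapacity ran from 22 October 2006 to 3 May 2007, the deadline is extended by 193 days to 25 October 2007.
The period was tolled for 121 days by the emergency suspension of filing deadlines (30 August 2007 to 29 December 2007), pushing the deadline to 23 February 2008.
The pending related arbitration from 1 July 2004 to 18 November 2004 does not toll the period, because no stated rule makes a pending arbitration a tolling event.
The other events in the timeline have no effect on the limitation period under the stated rules.
Filing on 1 March 2008 missed the 23 February 2008 deadline — the action is time-barred.

TIME-BARRED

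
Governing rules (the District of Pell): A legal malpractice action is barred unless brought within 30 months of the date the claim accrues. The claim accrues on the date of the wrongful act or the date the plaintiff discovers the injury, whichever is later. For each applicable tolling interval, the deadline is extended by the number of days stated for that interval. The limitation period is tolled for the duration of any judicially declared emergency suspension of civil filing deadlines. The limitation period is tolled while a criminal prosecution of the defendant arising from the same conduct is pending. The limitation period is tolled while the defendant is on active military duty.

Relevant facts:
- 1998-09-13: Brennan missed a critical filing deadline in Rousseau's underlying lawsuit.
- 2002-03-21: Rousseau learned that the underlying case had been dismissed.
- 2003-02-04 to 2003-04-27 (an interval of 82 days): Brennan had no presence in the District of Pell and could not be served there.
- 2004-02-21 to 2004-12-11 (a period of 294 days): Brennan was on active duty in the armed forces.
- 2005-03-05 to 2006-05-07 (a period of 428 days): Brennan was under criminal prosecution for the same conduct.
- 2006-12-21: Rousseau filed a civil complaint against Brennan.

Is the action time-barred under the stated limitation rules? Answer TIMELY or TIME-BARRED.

The claim accrued on 2002-03-21 — the later of the 1998-09-13 act and the 2002-03-21 discovery.
The untolled deadline — 30 months after 2002-03-21 — is 2004-09-21.
The period was tolled for 294 days by the defendant's active military service (2004-02-21 to 2004-12-11), pushing the deadline to 2005-07-12.
The period was tolled for 428 days by the pending criminal prosecution (2005-03-05 to 2006-05-07), pushing the deadline to 2006-09-13.
The defendant's absence from the jurisdiction from 2003-02-04 to 2003-04-27 does not toll the period, because no stated rule makes the defendant's absence a tolling event.
The 2006-12-21 filing falls after the 2006-09-13 deadline; the claim is time-barred.

TIME-BARRED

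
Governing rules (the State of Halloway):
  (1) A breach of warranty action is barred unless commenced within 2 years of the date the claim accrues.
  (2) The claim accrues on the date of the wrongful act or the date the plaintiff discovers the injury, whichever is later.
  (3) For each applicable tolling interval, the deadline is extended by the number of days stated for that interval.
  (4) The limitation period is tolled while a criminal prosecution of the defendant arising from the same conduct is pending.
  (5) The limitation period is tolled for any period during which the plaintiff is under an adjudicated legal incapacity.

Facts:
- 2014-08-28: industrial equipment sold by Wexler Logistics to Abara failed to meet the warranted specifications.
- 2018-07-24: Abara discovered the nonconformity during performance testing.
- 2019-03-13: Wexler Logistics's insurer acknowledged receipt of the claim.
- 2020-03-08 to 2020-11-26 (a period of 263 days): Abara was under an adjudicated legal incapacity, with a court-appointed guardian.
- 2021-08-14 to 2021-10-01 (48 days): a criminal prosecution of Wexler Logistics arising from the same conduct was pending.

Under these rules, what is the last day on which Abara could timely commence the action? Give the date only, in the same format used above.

Because discovery on 2018-07-24 post-dates the 2014-08-28 act, accrual under the later-of rule falls on 2018-07-24.
2 years from 2018-07-24 is 2020-07-24.
The plaintiff's legal incapacity from 2020-03-08 to 2020-11-26 tolled the period for 263 days, extending the deadline to 2021-04-13.
By the time the pending criminal prosecution began on 2021-08-14, the limitation period had already expired on 2021-04-13; that interval cannot revive it.
Nothing else in the chronology tolls or restarts the period.

2021-04-13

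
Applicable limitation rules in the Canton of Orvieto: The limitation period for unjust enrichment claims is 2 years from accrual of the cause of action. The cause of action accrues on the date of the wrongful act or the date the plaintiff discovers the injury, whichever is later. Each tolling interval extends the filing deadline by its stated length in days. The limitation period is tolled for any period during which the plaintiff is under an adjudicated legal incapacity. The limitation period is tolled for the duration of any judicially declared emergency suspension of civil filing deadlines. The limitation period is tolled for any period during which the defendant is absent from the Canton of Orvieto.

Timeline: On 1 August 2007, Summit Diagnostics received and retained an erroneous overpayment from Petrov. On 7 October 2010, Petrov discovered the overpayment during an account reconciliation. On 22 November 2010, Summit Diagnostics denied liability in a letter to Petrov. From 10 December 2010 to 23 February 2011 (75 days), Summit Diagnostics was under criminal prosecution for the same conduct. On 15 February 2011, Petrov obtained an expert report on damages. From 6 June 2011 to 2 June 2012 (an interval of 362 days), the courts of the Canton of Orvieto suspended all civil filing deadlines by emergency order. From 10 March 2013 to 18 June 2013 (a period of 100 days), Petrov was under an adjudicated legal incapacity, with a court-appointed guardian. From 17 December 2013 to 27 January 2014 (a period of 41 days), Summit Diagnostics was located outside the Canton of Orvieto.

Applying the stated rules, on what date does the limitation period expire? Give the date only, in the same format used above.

The claim accrued on 7 October 2010 — the later of the 1 August 2007 act and the 7 October 2010 discovery.
Adding the 2 years base period to 7 October 2010 gives a deadline of 7 October 2012, before any tolling.
Because the emergency suspension of filing deadlines ran from 6 June 2011 to 2 June 2012, the deadline is extended by 362 days to 4 October 2013.
The period was tolled for 100 days by the plaintiff's legal incapacity (10 March 2013 to 18 June 2013), pushing the deadline to 12 January 2014.
Because the defendant's absence from the jurisdiction ran from 17 December 2013 to 27 January 2014, the deadline is extended by 41 days to 22 February 2014.
The pending criminal prosecution from 10 December 2010 to 23 February 2011 does not toll the period, because no stated rule makes a criminal prosecution a tolling event.
The other events in the timeline have no effect on the limitation period under the stated rules.

22 February 2014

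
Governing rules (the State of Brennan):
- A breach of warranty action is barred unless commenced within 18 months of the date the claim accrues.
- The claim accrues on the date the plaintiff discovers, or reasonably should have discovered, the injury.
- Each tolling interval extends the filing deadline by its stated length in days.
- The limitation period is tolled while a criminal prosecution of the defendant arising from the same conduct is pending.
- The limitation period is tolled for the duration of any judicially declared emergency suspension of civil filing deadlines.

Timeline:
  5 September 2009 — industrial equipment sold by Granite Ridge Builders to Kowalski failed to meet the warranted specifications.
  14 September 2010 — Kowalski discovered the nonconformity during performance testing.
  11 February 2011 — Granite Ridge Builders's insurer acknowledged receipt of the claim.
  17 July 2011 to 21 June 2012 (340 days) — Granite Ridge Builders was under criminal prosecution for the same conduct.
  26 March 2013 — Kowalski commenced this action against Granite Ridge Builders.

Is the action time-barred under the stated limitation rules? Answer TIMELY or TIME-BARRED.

TIME-BARRED

Under the discovery rule, the claim accrued on 14 September 2010, when Kowalski discovered the injury — not on the 5 September 2009 date of the underlying act.
18 months from 14 September 2010 is 14 March 2012.
The period was tolled for 340 days by the pending criminal prosecution (17 July 2011 to 21 June 2012), pushing the deadline to 17 February 2013.
None of the other events listed affects the running of the period under the stated rules.
The 26 March 2013 filing falls after the 17 February 2013 deadline; the claim is time-barred.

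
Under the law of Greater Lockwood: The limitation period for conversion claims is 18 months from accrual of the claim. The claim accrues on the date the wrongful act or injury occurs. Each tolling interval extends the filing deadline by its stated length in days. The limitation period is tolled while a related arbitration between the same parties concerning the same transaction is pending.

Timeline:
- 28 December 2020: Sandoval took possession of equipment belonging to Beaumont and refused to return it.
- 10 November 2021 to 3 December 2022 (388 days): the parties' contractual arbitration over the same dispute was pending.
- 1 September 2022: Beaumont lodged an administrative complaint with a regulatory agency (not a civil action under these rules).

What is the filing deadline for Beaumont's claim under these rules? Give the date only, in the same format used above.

The claim accrued on 28 December 2020, when the wrongful act occurred.
The untolled deadline — 18 months after 28 December 2020 — is 28 June 2022.
The pending related arbitration from 10 November 2021 to 3 December 2022 tolled the period for 388 days, extending the deadline to 21 July 2023.
The other events in the timeline have no effect on the limitation period under the stated rules.

21 July 2023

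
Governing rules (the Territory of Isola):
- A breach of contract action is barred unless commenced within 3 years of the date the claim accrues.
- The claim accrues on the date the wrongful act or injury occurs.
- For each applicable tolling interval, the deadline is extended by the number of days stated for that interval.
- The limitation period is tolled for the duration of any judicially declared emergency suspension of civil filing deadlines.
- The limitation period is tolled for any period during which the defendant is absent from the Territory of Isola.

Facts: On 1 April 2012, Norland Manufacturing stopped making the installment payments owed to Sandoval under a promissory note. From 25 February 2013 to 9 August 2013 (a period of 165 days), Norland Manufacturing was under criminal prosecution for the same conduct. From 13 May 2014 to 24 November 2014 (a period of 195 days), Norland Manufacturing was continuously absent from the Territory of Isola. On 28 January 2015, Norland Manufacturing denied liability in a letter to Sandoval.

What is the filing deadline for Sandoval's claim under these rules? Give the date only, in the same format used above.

The limitation period began to run on 1 April 2012.
3 years from 1 April 2012 is 1 April 2015.
The defendant's absence from the jurisdiction from 13 May 2014 to 24 November 2014 tolled the period for 195 days, extending the deadline to 13 October 2015.
The pending criminal prosecution from 25 February 2013 to 9 August 2013 does not toll the period, because no stated rule makes a criminal prosecution a tolling event.
The other events in the timeline have no effect on the limitation period under the stated rules.

13 October 2015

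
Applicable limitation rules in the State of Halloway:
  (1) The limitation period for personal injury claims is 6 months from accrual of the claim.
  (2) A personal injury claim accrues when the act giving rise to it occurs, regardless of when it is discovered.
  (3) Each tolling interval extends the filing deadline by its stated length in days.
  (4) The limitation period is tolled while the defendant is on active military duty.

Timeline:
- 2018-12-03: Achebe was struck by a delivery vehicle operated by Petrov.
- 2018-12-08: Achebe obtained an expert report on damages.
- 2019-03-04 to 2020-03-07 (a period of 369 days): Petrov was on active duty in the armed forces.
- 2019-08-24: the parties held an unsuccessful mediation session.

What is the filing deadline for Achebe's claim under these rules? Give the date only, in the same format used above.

The claim accrued on 2018-12-03, the date of the act.
6 months from 2018-12-03 is 2019-06-03.
Because the defendant's active military service ran from 2019-03-04 to 2020-03-07, the deadline is extended by 369 days to 2020-06-06.
The other events in the timeline have no effect on the limitation period under the stated rules.

2020-06-06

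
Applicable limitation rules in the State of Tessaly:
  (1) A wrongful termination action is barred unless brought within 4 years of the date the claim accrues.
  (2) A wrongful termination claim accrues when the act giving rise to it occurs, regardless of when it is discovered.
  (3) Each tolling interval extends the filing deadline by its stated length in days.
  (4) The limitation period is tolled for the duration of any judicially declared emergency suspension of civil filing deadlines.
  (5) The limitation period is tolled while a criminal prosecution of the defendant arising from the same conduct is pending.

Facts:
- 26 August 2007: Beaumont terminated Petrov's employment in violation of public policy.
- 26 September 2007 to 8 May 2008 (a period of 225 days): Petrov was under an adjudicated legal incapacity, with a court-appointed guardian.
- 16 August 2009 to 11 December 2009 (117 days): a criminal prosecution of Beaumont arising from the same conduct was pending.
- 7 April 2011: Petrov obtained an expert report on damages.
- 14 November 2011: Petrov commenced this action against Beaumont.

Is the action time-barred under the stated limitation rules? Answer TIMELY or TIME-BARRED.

TIMELY

The claim accrued on 26 August 2007, the date of the act.
Adding the 4 years base period to 26 August 2007 gives a deadline of 26 August 2011, before any tolling.
The pending criminal prosecution from 16 August 2009 to 11 December 2009 tolled the period for 117 days, extending the deadline to 21 December 2011.
No stated provision tolls the period for the plaintiff's incapacity, so the interval from 26 September 2007 to 8 May 2008 has no effect on the deadline.
None of the other events listed affects the running of the period under the stated rules.
Petrov filed on 14 November 2011, before the 21 December 2011 deadline, so the action is timely.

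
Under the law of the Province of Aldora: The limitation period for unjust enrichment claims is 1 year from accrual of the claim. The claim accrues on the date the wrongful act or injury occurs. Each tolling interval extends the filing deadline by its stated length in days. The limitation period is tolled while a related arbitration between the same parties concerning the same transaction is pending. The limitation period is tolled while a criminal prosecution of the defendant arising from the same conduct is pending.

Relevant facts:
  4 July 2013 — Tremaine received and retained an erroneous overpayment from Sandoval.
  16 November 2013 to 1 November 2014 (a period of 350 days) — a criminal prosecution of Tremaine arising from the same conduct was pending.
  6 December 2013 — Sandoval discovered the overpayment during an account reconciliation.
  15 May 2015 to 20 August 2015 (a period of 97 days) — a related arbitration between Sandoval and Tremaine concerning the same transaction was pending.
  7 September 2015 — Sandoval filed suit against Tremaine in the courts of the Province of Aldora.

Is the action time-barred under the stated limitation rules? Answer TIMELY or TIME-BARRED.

Accrual is governed by the date of the act, so the period began to run on 4 July 2013; the later discovery on 6 December 2013 is irrelevant under the stated rule.
1 year from 4 July 2013 is 4 July 2014.
Because the pending criminal prosecution ran from 16 November 2013 to 1 November 2014, the deadline is extended by 350 days to 19 June 2015.
The period was tolled for 97 days by the pending related arbitration (15 May 2015 to 20 August 2015), pushing the deadline to 24 September 2015.
The 7 September 2015 filing precedes the 24 September 2015 deadline; the claim is timely.

TIMELY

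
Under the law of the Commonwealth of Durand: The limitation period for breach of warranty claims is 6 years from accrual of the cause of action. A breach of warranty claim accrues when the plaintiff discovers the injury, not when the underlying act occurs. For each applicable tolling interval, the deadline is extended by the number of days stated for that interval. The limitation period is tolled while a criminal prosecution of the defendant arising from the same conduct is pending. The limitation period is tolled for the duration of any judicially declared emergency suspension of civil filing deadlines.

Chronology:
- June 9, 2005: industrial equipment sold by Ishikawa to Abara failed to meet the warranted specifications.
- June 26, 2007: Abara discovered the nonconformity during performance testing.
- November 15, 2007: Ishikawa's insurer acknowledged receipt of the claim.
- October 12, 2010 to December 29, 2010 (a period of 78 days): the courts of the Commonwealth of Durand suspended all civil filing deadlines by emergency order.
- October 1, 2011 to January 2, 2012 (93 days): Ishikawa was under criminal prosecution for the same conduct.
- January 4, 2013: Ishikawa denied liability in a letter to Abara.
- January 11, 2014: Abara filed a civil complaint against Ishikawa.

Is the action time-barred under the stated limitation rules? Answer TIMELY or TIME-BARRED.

TIME-BARRED

Under the discovery rule, the claim accrued on June 26, 2007, when Abara discovered the injury — not on the June 9, 2005 date of the underlying act.
The untolled deadline — 6 years after June 26, 2007 — is June 26, 2013.
Because the emergency suspension of filing deadlines ran from October 12, 2010 to December 29, 2010, the deadline is extended by 78 days to September 12, 2013.
Because the pending criminal prosecution ran from October 1, 2011 to January 2, 2012, the deadline is extended by 93 days to December 14, 2013.
The other events in the timeline have no effect on the limitation period under the stated rules.
The January 11, 2014 filing falls after the December 14, 2013 deadline; the claim is time-barred.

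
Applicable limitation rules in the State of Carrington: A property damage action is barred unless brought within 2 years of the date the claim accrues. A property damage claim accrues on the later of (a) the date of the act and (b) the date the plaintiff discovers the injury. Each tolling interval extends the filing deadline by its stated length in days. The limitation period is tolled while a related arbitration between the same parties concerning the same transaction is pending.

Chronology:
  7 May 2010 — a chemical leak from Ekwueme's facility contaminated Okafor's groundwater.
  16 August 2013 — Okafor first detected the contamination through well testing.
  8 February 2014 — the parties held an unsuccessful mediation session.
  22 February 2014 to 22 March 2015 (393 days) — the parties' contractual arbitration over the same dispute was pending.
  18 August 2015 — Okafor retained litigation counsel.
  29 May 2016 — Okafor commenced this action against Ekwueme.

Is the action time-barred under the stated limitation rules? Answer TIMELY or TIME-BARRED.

The claim accrued on 16 August 2013 — the later of the 7 May 2010 act and the 16 August 2013 discovery.
The untolled deadline — 2 years after 16 August 2013 — is 16 August 2015.
Because the pending related arbitration ran from 22 February 2014 to 22 March 2015, the deadline is extended by 393 days to 12 September 2016.
None of the other events listed affects the running of the period under the stated rules.
Filing on 29 May 2016 beat the 12 September 2016 deadline — the action is timely.

TIMELY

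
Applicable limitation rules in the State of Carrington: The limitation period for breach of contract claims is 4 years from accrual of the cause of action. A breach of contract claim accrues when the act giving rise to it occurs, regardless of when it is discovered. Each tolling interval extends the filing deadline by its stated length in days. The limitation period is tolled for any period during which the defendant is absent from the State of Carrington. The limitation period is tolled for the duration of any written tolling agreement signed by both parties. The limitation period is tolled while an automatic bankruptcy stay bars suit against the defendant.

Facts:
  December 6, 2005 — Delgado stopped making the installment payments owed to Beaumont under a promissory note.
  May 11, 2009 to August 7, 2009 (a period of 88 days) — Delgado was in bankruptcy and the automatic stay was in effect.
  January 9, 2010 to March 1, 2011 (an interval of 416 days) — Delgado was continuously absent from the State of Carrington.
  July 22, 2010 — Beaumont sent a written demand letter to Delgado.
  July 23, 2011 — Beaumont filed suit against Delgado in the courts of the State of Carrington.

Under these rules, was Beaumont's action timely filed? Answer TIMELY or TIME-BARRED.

The claim accrued on December 6, 2005, when the wrongful act occurred.
4 years from December 6, 2005 is December 6, 2009.
Because the automatic bankruptcy stay ran from May 11, 2009 to August 7, 2009, the deadline is extended by 88 days to March 4, 2010.
The defendant's absence from the jurisdiction from January 9, 2010 to March 1, 2011 tolled the period for 416 days, extending the deadline to April 24, 2011.
None of the other events listed affects the running of the period under the stated rules.
Filing on July 23, 2011 missed the April 24, 2011 deadline — the action is time-barred.

TIME-BARRED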